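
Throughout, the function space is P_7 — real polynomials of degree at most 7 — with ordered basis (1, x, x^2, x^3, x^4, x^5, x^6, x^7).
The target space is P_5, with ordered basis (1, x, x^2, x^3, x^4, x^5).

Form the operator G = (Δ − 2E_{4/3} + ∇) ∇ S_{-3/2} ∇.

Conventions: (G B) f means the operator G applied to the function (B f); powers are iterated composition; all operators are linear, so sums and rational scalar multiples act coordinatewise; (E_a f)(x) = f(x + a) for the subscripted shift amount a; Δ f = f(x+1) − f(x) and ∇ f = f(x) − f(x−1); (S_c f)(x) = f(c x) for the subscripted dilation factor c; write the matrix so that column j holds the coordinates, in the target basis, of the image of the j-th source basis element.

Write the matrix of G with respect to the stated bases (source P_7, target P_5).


image of 1: 0
image of x: 0
image of x^2: 6
image of x^3: -27x - 9/2
image of x^4: 81x^2 + 27x + 147
image of x^5: -(405/2)x^3 - (405/4)x^2 - (2205/2)x - 915/8
image of x^6: (3645/8)x^4 + (1215/4)x^3 + (19845/4)x^2 + (8235/8)x + 13833/8
image of x^7: -(15309/16)x^5 - (25515/32)x^4 - (138915/8)x^3 - (172935/32)x^2 - (290493/16)x - 46389/32
each image's coordinates form column j of the matrix

the matrix is [[0, 0, 6, -9/2, 147, -915/8, 13833/8, -46389/32]; [0, 0, 0, -27, 27, -2205/2, 8235/8, -290493/16]; [0, 0, 0, 0, 81, -405/4, 19845/4, -172935/32]; [0, 0, 0, 0, 0, -405/2, 1215/4, -138915/8]; [0, 0, 0, 0, 0, 0, 3645/8, -25515/32]; [0, 0, 0, 0, 0, 0, 0, -15309/16]] (rows listed top to bottom)


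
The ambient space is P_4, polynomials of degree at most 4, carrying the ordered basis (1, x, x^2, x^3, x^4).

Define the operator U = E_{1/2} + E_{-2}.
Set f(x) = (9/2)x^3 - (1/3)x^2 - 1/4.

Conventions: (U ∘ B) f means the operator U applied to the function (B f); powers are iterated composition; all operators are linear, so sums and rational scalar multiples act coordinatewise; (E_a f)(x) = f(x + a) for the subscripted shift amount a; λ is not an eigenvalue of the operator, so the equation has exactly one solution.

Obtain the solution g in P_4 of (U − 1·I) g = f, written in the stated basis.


the image equals g(x) = (9/2)x^3 + (239/12)x^2 + (19/8)x - 2203/48

write g with unknown coordinates in the stated basis and equate coefficients in (U − 1·I) g = f
solving from the highest basis element down gives g = (9/2)x^3 + (239/12)x^2 + (19/8)x - 2203/48
check: U g = 9x^3 + (235/12)x^2 + (19/8)x - 2215/48
so U g − 1·g = (9/2)x^3 - (1/3)x^2 - 1/4 = f ✓


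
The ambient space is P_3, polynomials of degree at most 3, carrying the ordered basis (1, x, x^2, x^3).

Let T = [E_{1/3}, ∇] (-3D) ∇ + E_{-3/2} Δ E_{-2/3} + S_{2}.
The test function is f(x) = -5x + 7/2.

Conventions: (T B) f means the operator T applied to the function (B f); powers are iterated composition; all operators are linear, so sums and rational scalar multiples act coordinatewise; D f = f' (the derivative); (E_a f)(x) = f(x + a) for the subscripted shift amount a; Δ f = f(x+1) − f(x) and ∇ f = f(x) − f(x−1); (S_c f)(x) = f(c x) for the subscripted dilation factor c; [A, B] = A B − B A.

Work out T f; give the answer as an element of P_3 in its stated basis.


∇ f = -5
D ∇ f = 0
(-3D) ∇ f = 0
∇ (-3D) ∇ f = 0
E_{1/3} ∇ (-3D) ∇ f = 0
E_{1/3} (-3D) ∇ f = 0
∇ E_{1/3} (-3D) ∇ f = 0
[E_{1/3}, ∇] (-3D) ∇ f = 0
E_{-2/3} f = -5x + 41/6
Δ E_{-2/3} f = -5
E_{-3/2} Δ E_{-2/3} f = -5
S_{2} f = -10x + 7/2
([E_{1/3}, ∇] (-3D) ∇ + E_{-3/2} Δ E_{-2/3} + S_{2}) f = -10x - 3/2

g(x) = -10x - 3/2


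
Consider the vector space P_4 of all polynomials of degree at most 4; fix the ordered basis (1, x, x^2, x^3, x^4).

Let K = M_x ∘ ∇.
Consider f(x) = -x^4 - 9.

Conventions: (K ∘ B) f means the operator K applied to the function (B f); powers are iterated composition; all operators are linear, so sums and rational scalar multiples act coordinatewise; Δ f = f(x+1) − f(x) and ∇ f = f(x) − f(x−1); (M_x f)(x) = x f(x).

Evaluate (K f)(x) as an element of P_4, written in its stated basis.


the result is g(x) = -4x^4 + 6x^3 - 4x^2 + x

∇ f = -4x^3 + 6x^2 - 4x + 1
M_x ∇ f = -4x^4 + 6x^3 - 4x^2 + x


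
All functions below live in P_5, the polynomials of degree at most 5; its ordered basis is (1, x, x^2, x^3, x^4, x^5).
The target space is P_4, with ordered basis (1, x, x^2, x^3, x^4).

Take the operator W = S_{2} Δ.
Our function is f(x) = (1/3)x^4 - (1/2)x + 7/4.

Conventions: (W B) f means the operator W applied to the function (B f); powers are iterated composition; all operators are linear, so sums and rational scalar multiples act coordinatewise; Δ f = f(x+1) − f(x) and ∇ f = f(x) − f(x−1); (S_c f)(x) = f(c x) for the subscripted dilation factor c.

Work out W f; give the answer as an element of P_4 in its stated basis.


g(x) = (32/3)x^3 + 8x^2 + (8/3)x - 1/6

Δ f = (4/3)x^3 + 2x^2 + (4/3)x - 1/6
S_{2} Δ f = (32/3)x^3 + 8x^2 + (8/3)x - 1/6


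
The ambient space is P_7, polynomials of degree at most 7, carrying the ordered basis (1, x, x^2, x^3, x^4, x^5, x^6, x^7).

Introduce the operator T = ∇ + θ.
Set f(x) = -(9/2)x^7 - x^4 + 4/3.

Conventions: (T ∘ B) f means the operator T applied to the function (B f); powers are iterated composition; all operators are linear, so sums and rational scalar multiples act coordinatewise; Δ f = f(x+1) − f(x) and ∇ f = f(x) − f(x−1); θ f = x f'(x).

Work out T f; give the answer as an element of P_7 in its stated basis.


the image equals g(x) = -(63/2)x^7 - (63/2)x^6 + (189/2)x^5 - (323/2)x^4 + (307/2)x^3 - (177/2)x^2 + (55/2)x - 7/2

∇ f = -(63/2)x^6 + (189/2)x^5 - (315/2)x^4 + (307/2)x^3 - (177/2)x^2 + (55/2)x - 7/2
θ f = -(63/2)x^7 - 4x^4
(∇ + θ) f = -(63/2)x^7 - (63/2)x^6 + (189/2)x^5 - (323/2)x^4 + (307/2)x^3 - (177/2)x^2 + (55/2)x - 7/2


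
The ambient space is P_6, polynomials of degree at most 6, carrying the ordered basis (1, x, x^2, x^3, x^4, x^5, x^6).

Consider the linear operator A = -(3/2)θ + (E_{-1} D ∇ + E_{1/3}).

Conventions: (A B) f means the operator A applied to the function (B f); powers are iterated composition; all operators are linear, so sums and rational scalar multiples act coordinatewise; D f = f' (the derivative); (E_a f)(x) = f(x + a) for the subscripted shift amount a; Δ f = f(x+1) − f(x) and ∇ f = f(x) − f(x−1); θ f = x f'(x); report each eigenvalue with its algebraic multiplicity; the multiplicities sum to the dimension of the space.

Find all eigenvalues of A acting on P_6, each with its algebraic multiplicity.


image of 1: 1
image of x: -(1/2)x + 1/3
image of x^2: -2x^2 + (2/3)x + 19/9
image of x^3: -(7/2)x^3 + x^2 + (19/3)x - 242/27
image of x^4: -5x^4 + (4/3)x^3 + (38/3)x^2 - (968/27)x + 2269/81
image of x^5: -(13/2)x^5 + (5/3)x^4 + (190/9)x^3 - (2420/27)x^2 + (11345/81)x - 18224/243
image of x^6: -8x^6 + 2x^5 + (95/3)x^4 - (4840/27)x^3 + (11345/27)x^2 - (36448/81)x + 135595/729
the matrix is upper triangular; its diagonal is (1, -1/2, -2, -7/2, -5, -13/2, -8)
for a triangular matrix the eigenvalues are the diagonal entries, with algebraic multiplicity their repetition count

λ = -8 (multiplicity 1), λ = -13/2 (multiplicity 1), λ = -5 (multiplicity 1), λ = -7/2 (multiplicity 1), λ = -2 (multiplicity 1), λ = -1/2 (multiplicity 1), λ = 1 (multiplicity 1)


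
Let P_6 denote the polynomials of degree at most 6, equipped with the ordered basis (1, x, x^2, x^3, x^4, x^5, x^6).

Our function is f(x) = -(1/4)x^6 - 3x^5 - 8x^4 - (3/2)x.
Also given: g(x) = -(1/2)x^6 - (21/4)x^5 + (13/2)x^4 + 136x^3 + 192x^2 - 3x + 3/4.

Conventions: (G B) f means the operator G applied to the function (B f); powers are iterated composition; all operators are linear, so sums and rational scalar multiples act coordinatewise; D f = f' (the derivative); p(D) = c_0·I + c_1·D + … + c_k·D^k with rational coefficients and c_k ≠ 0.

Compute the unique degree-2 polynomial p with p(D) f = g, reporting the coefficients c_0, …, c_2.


c_0 = 2, c_1 = -1/2, c_2 = -2

D^0 f = -(1/4)x^6 - 3x^5 - 8x^4 - (3/2)x
D^1 f = -(3/2)x^5 - 15x^4 - 32x^3 - 3/2
D^2 f = -(15/2)x^4 - 60x^3 - 96x^2
matching coefficients of g against c_0 f + c_1 Df + … from the top degree down determines the c_i
solution: c_0 = 2, c_1 = -1/2, c_2 = -2


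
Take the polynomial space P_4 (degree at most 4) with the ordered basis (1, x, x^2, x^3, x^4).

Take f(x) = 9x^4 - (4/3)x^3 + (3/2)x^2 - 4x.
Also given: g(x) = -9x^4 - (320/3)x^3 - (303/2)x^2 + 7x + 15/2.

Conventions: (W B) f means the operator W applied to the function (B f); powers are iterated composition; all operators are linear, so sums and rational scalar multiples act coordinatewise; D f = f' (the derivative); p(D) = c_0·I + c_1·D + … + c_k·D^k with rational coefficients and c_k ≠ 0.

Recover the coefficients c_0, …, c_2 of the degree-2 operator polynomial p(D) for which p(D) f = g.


p(D) = -I − 3·D − (3/2)·D^2, i.e. c_0 = -1, c_1 = -3, c_2 = -3/2

D^0 f = 9x^4 - (4/3)x^3 + (3/2)x^2 - 4x
D^1 f = 36x^3 - 4x^2 + 3x - 4
D^2 f = 108x^2 - 8x + 3
matching coefficients of g against c_0 f + c_1 Df + … from the top degree down determines the c_i
solution: c_0 = -1, c_1 = -3, c_2 = -3/2


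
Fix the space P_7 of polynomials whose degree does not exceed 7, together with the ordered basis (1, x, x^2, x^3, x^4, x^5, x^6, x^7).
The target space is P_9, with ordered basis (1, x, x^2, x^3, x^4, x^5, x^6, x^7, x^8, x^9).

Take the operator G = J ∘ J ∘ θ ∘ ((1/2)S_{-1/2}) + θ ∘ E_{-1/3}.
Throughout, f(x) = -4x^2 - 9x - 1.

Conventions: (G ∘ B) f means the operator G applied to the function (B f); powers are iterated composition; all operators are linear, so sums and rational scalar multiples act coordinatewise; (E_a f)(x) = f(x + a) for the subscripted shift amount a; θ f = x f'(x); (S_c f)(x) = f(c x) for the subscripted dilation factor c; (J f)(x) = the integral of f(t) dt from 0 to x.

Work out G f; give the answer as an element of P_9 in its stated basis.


S_{-1/2} f = -x^2 + (9/2)x - 1
((1/2)S_{-1/2}) f = -(1/2)x^2 + (9/4)x - 1/2
θ ((1/2)S_{-1/2}) f = -x^2 + (9/4)x
J θ ((1/2)S_{-1/2}) f = -(1/3)x^3 + (9/8)x^2
J J θ ((1/2)S_{-1/2}) f = -(1/12)x^4 + (3/8)x^3
E_{-1/3} f = -4x^2 - (19/3)x + 14/9
θ E_{-1/3} f = -8x^2 - (19/3)x
(J ∘ J ∘ θ ∘ ((1/2)S_{-1/2}) + θ ∘ E_{-1/3}) f = -(1/12)x^4 + (3/8)x^3 - 8x^2 - (19/3)x

g(x) = -(1/12)x^4 + (3/8)x^3 - 8x^2 - (19/3)x


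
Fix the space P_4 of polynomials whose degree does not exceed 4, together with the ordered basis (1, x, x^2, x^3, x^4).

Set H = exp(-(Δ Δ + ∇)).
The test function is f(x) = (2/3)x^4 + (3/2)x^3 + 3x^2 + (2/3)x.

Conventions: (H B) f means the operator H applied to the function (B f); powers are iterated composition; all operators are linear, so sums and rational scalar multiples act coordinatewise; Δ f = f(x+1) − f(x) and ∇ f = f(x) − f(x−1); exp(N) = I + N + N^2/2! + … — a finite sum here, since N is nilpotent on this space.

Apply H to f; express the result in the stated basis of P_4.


order-1 term: -(8/3)x^3 - (17/2)x^2 - (175/6)x - 137/6
order-2 term: 4x^2 + (25/2)x + 169/6
order-3 term: -(8/3)x - 11/2
order-4 term: 2/3
the series for exp(-(Δ Δ + ∇)) f terminates at order 4
exp(-(Δ Δ + ∇)) f = (2/3)x^4 - (7/6)x^3 - (3/2)x^2 - (56/3)x + 1/2

the image equals g(x) = (2/3)x^4 - (7/6)x^3 - (3/2)x^2 - (56/3)x + 1/2


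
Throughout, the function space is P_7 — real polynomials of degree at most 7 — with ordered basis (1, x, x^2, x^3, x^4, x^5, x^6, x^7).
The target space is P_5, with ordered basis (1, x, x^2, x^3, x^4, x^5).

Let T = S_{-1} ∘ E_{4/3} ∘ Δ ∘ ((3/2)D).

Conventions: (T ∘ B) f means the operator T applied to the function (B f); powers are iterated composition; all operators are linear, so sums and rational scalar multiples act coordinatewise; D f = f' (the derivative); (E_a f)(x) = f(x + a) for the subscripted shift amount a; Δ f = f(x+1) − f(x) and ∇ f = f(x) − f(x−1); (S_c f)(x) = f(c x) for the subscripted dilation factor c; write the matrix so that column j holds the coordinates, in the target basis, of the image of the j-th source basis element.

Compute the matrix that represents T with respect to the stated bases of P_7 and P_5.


the matrix is [[0, 0, 3, 33/2, 62, 3575/18, 5261/9, 88319/54]; [0, 0, 0, -9, -66, -310, -3575/3, -36827/9]; [0, 0, 0, 0, 18, 165, 930, 25025/6]; [0, 0, 0, 0, 0, -30, -330, -2170]; [0, 0, 0, 0, 0, 0, 45, 1155/2]; [0, 0, 0, 0, 0, 0, 0, -63]] (rows listed top to bottom)

image of 1: 0
image of x: 0
image of x^2: 3
image of x^3: -9x + 33/2
image of x^4: 18x^2 - 66x + 62
image of x^5: -30x^3 + 165x^2 - 310x + 3575/18
image of x^6: 45x^4 - 330x^3 + 930x^2 - (3575/3)x + 5261/9
image of x^7: -63x^5 + (1155/2)x^4 - 2170x^3 + (25025/6)x^2 - (36827/9)x + 88319/54
each image's coordinates form column j of the matrix


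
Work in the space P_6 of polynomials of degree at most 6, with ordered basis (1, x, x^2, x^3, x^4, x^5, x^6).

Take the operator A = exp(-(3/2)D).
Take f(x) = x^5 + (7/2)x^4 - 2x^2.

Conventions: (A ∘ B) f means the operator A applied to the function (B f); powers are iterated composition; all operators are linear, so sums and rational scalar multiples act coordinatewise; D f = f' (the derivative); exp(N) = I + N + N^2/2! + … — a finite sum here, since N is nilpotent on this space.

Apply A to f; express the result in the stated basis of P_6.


order-1 term: -(15/2)x^4 - 21x^3 + 6x
order-2 term: (45/2)x^3 + (189/4)x^2 - 9/2
order-3 term: -(135/4)x^2 - (189/4)x
order-4 term: (405/16)x + 567/32
order-5 term: -243/32
the series for exp(-(3/2)D) f terminates at order 5
exp(-(3/2)D) f = x^5 - 4x^4 + (3/2)x^3 + (23/2)x^2 - (255/16)x + 45/8

g(x) = x^5 - 4x^4 + (3/2)x^3 + (23/2)x^2 - (255/16)x + 45/8


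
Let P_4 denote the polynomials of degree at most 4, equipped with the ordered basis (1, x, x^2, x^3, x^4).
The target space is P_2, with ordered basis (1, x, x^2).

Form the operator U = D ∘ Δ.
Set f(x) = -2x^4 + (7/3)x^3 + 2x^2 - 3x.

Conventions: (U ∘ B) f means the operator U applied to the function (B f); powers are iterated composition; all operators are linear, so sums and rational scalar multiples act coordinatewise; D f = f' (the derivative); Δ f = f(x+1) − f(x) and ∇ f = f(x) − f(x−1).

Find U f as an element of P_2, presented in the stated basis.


the result is g(x) = -24x^2 - 10x + 3

Δ f = -8x^3 - 5x^2 + 3x - 2/3
D Δ f = -24x^2 - 10x + 3


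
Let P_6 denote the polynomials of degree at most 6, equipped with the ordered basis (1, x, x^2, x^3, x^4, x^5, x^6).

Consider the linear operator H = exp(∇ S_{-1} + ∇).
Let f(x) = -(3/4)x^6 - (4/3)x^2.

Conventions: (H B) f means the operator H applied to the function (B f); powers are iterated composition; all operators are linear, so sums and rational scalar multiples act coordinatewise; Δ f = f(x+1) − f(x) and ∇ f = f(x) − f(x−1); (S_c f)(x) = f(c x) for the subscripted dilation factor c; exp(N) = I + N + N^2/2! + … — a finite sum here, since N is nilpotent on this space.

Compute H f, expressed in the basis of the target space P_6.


g(x) = -(3/4)x^6 - 9x^5 + (45/2)x^4 + 60x^3 - (683/6)x^2 - (178/3)x + 295/6

order-1 term: -9x^5 + (45/2)x^4 - 30x^3 + (45/2)x^2 - (43/3)x + 25/6
order-2 term: 90x^3 - 135x^2 + 135x - 45
order-3 term: -180x + 90
the series for exp(∇ S_{-1} + ∇) f terminates at order 3
exp(∇ S_{-1} + ∇) f = -(3/4)x^6 - 9x^5 + (45/2)x^4 + 60x^3 - (683/6)x^2 - (178/3)x + 295/6


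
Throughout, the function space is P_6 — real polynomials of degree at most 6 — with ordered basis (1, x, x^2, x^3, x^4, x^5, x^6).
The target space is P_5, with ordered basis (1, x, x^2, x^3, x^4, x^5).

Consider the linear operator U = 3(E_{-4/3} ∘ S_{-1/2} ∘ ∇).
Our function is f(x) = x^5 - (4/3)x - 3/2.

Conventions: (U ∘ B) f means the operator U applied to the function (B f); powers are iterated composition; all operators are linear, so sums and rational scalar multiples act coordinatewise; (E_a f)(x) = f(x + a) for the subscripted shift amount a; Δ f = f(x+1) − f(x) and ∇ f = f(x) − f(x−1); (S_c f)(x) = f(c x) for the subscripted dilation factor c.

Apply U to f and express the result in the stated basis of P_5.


the result is g(x) = (15/16)x^4 - (5/4)x^3 + (5/2)x^2 - (25/18)x - 97/27

∇ f = 5x^4 - 10x^3 + 10x^2 - 5x - 1/3
S_{-1/2} ∇ f = (5/16)x^4 + (5/4)x^3 + (5/2)x^2 + (5/2)x - 1/3
E_{-4/3} S_{-1/2} ∇ f = (5/16)x^4 - (5/12)x^3 + (5/6)x^2 - (25/54)x - 97/81
(3(E_{-4/3} ∘ S_{-1/2} ∘ ∇)) f = (15/16)x^4 - (5/4)x^3 + (5/2)x^2 - (25/18)x - 97/27


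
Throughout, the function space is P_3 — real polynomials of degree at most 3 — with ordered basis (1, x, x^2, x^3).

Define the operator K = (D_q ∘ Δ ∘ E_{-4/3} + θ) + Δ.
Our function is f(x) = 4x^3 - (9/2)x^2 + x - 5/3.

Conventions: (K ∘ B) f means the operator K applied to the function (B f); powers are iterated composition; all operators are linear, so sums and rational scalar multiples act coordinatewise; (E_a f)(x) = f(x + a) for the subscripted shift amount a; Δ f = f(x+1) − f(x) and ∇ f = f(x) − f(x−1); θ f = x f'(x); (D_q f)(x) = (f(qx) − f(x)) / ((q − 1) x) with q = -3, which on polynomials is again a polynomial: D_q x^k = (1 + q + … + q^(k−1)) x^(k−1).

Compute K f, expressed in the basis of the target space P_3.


E_{-4/3} f = 4x^3 - (41/2)x^2 + (103/3)x - 553/27
Δ E_{-4/3} f = 12x^2 - 29x + 107/6
D_q Δ E_{-4/3} f = -24x - 29
θ f = 12x^3 - 9x^2 + x
(D_q ∘ Δ ∘ E_{-4/3} + θ) f = 12x^3 - 9x^2 - 23x - 29
Δ f = 12x^2 + 3x + 1/2
((D_q ∘ Δ ∘ E_{-4/3} + θ) + Δ) f = 12x^3 + 3x^2 - 20x - 57/2

g(x) = 12x^3 + 3x^2 - 20x - 57/2


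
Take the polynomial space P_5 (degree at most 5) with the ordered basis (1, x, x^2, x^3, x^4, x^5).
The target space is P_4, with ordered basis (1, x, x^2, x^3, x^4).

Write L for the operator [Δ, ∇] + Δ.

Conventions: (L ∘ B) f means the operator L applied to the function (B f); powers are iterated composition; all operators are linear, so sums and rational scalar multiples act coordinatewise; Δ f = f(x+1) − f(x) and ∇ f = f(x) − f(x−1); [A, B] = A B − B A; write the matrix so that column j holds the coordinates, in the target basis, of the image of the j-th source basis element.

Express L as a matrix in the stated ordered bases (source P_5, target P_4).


image of 1: 0
image of x: 1
image of x^2: 2x + 1
image of x^3: 3x^2 + 3x + 1
image of x^4: 4x^3 + 6x^2 + 4x + 1
image of x^5: 5x^4 + 10x^3 + 10x^2 + 5x + 1
each image's coordinates form column j of the matrix

the matrix is [[0, 1, 1, 1, 1, 1]; [0, 0, 2, 3, 4, 5]; [0, 0, 0, 3, 6, 10]; [0, 0, 0, 0, 4, 10]; [0, 0, 0, 0, 0, 5]] (rows listed top to bottom)


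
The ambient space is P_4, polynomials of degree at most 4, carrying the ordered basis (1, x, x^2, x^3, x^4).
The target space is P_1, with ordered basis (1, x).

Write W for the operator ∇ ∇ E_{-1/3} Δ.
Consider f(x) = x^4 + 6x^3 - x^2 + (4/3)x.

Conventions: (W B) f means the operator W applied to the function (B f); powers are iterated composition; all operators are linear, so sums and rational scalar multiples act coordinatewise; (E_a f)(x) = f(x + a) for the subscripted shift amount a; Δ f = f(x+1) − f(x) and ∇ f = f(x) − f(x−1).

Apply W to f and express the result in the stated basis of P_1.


the image equals g(x) = 24x + 16

Δ f = 4x^3 + 24x^2 + 20x + 22/3
E_{-1/3} Δ f = 4x^3 + 20x^2 + (16/3)x + 86/27
∇ (E_{-1/3} Δ) f = 12x^2 + 28x - 32/3
∇ ∇ (E_{-1/3} Δ) f = 24x + 16


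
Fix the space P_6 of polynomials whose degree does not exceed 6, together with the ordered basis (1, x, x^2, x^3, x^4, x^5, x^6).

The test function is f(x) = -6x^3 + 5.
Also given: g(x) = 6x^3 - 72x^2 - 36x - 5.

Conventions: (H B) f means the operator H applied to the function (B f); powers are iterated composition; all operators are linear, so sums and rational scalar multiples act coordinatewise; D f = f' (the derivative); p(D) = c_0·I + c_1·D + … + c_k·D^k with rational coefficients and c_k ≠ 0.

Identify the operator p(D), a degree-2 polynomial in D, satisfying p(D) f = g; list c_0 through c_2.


D^0 f = -6x^3 + 5
D^1 f = -18x^2
D^2 f = -36x
matching coefficients of g against c_0 f + c_1 Df + … from the top degree down determines the c_i
solution: c_0 = -1, c_1 = 4, c_2 = 1

p(D) = -I + 4·D + D^2, i.e. c_0 = -1, c_1 = 4, c_2 = 1


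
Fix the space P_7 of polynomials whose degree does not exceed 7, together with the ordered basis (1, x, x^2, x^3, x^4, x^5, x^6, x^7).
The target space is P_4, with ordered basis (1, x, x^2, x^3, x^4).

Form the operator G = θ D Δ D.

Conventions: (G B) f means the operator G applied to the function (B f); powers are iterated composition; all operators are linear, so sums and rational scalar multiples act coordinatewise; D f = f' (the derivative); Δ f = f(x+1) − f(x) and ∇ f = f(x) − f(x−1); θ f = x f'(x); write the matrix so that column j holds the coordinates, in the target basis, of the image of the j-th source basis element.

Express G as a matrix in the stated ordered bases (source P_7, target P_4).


image of 1: 0
image of x: 0
image of x^2: 0
image of x^3: 0
image of x^4: 24x
image of x^5: 120x^2 + 60x
image of x^6: 360x^3 + 360x^2 + 120x
image of x^7: 840x^4 + 1260x^3 + 840x^2 + 210x
each image's coordinates form column j of the matrix

the matrix is [[0, 0, 0, 0, 0, 0, 0, 0]; [0, 0, 0, 0, 24, 60, 120, 210]; [0, 0, 0, 0, 0, 120, 360, 840]; [0, 0, 0, 0, 0, 0, 360, 1260]; [0, 0, 0, 0, 0, 0, 0, 840]] (rows listed top to bottom)


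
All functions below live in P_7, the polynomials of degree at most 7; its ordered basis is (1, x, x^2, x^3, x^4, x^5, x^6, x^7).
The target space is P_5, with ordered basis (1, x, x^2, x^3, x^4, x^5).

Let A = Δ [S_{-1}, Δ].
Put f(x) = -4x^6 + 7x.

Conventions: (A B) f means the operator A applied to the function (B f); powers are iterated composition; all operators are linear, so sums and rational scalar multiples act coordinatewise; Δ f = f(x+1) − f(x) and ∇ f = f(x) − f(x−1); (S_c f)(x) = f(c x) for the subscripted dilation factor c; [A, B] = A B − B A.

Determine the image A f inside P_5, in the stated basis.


Δ f = -24x^5 - 60x^4 - 80x^3 - 60x^2 - 24x + 3
S_{-1} Δ f = 24x^5 - 60x^4 + 80x^3 - 60x^2 + 24x + 3
S_{-1} f = -4x^6 - 7x
Δ S_{-1} f = -24x^5 - 60x^4 - 80x^3 - 60x^2 - 24x - 11
[S_{-1}, Δ] f = 48x^5 + 160x^3 + 48x + 14
Δ [S_{-1}, Δ] f = 240x^4 + 480x^3 + 960x^2 + 720x + 256

the result is g(x) = 240x^4 + 480x^3 + 960x^2 + 720x + 256


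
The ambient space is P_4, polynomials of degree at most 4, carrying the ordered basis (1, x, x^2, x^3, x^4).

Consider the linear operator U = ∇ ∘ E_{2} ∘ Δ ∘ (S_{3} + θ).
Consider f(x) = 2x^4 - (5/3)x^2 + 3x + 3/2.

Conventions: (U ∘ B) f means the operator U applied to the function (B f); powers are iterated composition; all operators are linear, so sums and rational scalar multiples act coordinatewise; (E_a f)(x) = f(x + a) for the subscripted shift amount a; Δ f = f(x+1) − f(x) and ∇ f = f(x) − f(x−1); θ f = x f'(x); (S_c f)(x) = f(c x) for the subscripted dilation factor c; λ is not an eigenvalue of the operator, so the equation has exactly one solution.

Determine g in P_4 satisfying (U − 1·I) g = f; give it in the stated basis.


the result is g(x) = -2x^4 - (6115/3)x^2 - 8163x - 320069/6

write g with unknown coordinates in the stated basis and equate coefficients in (U − 1·I) g = f
solving from the highest basis element down gives g = -2x^4 - (6115/3)x^2 - 8163x - 320069/6
check: U g = -2040x^2 - 8160x - 160030/3
so U g − 1·g = 2x^4 - (5/3)x^2 + 3x + 3/2 = f ✓


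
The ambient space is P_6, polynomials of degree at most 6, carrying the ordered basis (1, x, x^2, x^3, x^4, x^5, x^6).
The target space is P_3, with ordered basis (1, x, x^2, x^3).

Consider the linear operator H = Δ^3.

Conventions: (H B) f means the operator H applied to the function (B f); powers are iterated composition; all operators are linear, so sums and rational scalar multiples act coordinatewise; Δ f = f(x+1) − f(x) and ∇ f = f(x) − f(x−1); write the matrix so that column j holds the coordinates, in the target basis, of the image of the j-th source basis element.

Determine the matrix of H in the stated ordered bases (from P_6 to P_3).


image of 1: 0
image of x: 0
image of x^2: 0
image of x^3: 6
image of x^4: 24x + 36
image of x^5: 60x^2 + 180x + 150
image of x^6: 120x^3 + 540x^2 + 900x + 540
each image's coordinates form column j of the matrix

the matrix is [[0, 0, 0, 6, 36, 150, 540]; [0, 0, 0, 0, 24, 180, 900]; [0, 0, 0, 0, 0, 60, 540]; [0, 0, 0, 0, 0, 0, 120]] (rows listed top to bottom)


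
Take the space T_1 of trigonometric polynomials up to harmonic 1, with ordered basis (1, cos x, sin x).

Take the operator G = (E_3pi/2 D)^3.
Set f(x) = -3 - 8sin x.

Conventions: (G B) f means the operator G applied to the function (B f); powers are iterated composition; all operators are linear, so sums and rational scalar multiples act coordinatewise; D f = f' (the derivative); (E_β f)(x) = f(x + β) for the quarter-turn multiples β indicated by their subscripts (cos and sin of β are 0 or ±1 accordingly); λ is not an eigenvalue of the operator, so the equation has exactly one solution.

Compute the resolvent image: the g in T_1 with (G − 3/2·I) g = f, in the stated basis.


the result is g(x) = 2 + 16sin x

write g with unknown coordinates in the stated basis and equate coefficients in (G − 3/2·I) g = f
solving from the highest basis element down gives g = 2 + 16sin x
check: G g = 16sin x
so G g − 3/2·g = -3 - 8sin x = f ✓


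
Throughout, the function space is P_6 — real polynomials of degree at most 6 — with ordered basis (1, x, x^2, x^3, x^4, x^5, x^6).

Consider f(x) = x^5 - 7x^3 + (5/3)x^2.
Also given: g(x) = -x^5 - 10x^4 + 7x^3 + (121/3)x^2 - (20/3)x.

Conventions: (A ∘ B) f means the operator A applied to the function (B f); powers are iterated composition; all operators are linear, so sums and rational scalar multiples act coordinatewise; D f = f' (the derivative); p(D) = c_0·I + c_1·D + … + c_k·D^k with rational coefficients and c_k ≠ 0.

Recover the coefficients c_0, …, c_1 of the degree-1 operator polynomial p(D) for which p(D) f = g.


D^0 f = x^5 - 7x^3 + (5/3)x^2
D^1 f = 5x^4 - 21x^2 + (10/3)x
matching coefficients of g against c_0 f + c_1 Df + … from the top degree down determines the c_i
solution: c_0 = -1, c_1 = -2

p(D) = -I − 2·D, i.e. c_0 = -1, c_1 = -2


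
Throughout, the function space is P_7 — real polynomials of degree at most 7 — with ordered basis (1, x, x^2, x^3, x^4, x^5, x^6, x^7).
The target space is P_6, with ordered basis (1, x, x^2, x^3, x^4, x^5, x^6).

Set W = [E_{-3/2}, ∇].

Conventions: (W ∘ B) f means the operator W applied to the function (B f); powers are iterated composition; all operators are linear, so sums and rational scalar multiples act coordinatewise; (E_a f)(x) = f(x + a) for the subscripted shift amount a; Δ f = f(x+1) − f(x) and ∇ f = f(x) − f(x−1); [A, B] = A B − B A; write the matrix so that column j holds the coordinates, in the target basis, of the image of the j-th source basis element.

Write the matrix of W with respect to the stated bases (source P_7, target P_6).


the matrix is [[0, 0, 0, 0, 0, 0, 0, 0]; [0, 0, 0, 0, 0, 0, 0, 0]; [0, 0, 0, 0, 0, 0, 0, 0]; [0, 0, 0, 0, 0, 0, 0, 0]; [0, 0, 0, 0, 0, 0, 0, 0]; [0, 0, 0, 0, 0, 0, 0, 0]; [0, 0, 0, 0, 0, 0, 0, 0]] (rows listed top to bottom)

image of 1: 0
image of x: 0
image of x^2: 0
image of x^3: 0
image of x^4: 0
image of x^5: 0
image of x^6: 0
image of x^7: 0
each image's coordinates form column j of the matrix


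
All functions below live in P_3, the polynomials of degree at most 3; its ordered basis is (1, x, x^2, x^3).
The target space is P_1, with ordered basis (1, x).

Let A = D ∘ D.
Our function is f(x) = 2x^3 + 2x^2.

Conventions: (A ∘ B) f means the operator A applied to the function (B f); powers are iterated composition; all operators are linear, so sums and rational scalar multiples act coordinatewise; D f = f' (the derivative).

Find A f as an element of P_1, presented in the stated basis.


D f = 6x^2 + 4x
D D f = 12x + 4

the image equals g(x) = 12x + 4


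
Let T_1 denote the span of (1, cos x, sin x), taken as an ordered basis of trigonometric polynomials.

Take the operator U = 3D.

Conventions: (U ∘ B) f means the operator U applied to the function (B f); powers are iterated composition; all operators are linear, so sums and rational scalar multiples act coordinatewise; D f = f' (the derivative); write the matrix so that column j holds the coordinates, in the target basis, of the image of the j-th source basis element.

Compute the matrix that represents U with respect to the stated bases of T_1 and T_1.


the matrix is [[0, 0, 0]; [0, 0, 3]; [0, -3, 0]] (rows listed top to bottom)

image of 1: 0
image of cos x: -3sin x
image of sin x: 3cos x
each image's coordinates form column j of the matrix


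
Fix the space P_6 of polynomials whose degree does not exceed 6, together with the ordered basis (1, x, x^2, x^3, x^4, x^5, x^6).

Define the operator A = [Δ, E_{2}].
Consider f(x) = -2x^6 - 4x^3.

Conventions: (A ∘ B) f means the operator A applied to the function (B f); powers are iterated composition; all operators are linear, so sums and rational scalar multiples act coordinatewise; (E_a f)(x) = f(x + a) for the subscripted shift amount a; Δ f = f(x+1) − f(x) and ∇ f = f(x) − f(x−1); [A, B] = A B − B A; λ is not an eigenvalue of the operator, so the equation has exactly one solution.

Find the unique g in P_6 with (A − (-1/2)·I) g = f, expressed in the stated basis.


write g with unknown coordinates in the stated basis and equate coefficients in (A − (-1/2)·I) g = f
solving from the highest basis element down gives g = -4x^6 - 8x^3
check: A g = 0
so A g − (-1/2)·g = -2x^6 - 4x^3 = f ✓

g(x) = -4x^6 - 8x^3


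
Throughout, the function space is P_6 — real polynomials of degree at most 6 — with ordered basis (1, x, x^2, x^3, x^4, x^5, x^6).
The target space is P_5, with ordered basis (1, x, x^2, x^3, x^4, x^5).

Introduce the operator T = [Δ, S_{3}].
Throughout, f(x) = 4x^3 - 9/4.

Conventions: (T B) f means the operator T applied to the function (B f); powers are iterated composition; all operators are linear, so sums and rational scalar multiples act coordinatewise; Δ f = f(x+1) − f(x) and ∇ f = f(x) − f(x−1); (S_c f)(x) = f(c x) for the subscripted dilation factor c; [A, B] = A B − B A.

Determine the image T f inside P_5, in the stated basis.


the image equals g(x) = 216x^2 + 288x + 104

S_{3} f = 108x^3 - 9/4
Δ S_{3} f = 324x^2 + 324x + 108
Δ f = 12x^2 + 12x + 4
S_{3} Δ f = 108x^2 + 36x + 4
[Δ, S_{3}] f = 216x^2 + 288x + 104


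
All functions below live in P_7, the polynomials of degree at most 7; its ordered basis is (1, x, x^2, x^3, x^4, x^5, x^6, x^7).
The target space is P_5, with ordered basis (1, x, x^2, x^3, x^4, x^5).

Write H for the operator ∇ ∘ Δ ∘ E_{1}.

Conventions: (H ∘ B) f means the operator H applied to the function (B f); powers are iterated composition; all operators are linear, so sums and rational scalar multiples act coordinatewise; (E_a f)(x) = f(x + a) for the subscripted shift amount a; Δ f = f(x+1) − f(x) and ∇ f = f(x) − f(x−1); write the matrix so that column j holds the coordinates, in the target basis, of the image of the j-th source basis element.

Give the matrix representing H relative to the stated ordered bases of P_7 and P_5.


the matrix is [[0, 0, 2, 6, 14, 30, 62, 126]; [0, 0, 0, 6, 24, 70, 180, 434]; [0, 0, 0, 0, 12, 60, 210, 630]; [0, 0, 0, 0, 0, 20, 120, 490]; [0, 0, 0, 0, 0, 0, 30, 210]; [0, 0, 0, 0, 0, 0, 0, 42]] (rows listed top to bottom)

image of 1: 0
image of x: 0
image of x^2: 2
image of x^3: 6x + 6
image of x^4: 12x^2 + 24x + 14
image of x^5: 20x^3 + 60x^2 + 70x + 30
image of x^6: 30x^4 + 120x^3 + 210x^2 + 180x + 62
image of x^7: 42x^5 + 210x^4 + 490x^3 + 630x^2 + 434x + 126
each image's coordinates form column j of the matrix


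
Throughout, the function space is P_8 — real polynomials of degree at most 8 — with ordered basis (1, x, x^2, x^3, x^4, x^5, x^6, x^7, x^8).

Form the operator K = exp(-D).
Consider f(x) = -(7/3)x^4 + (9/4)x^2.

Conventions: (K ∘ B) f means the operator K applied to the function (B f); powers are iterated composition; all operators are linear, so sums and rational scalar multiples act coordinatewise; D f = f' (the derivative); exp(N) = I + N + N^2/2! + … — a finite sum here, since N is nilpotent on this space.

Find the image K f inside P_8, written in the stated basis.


the result is g(x) = -(7/3)x^4 + (28/3)x^3 - (47/4)x^2 + (29/6)x - 1/12

order-1 term: (28/3)x^3 - (9/2)x
order-2 term: -14x^2 + 9/4
order-3 term: (28/3)x
order-4 term: -7/3
the series for exp(-D) f terminates at order 4
exp(-D) f = -(7/3)x^4 + (28/3)x^3 - (47/4)x^2 + (29/6)x - 1/12


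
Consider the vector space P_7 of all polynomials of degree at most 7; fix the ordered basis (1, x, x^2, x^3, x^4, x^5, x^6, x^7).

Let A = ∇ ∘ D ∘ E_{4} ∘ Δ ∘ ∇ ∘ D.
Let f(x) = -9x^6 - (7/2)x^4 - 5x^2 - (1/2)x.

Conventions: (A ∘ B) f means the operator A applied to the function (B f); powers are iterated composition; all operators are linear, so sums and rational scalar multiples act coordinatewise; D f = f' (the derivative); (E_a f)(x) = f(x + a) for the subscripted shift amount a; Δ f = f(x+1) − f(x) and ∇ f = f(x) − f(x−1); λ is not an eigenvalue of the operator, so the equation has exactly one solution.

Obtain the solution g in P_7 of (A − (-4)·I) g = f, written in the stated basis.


write g with unknown coordinates in the stated basis and equate coefficients in (A − (-4)·I) g = f
solving from the highest basis element down gives g = -(9/4)x^6 - (7/8)x^4 - (5/4)x^2 + (3239/8)x + 2835/2
check: A g = -1620x - 5670
so A g − (-4)·g = -9x^6 - (7/2)x^4 - 5x^2 - (1/2)x = f ✓

the image equals g(x) = -(9/4)x^6 - (7/8)x^4 - (5/4)x^2 + (3239/8)x + 2835/2


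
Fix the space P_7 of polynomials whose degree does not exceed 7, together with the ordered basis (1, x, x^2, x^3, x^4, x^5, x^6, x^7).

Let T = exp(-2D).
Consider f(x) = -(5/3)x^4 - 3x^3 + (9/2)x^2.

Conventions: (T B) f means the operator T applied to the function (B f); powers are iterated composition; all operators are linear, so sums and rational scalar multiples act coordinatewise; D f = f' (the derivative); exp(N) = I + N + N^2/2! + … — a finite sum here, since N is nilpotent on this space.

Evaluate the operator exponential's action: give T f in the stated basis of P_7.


order-1 term: (40/3)x^3 + 18x^2 - 18x
order-2 term: -40x^2 - 36x + 18
order-3 term: (160/3)x + 24
order-4 term: -80/3
the series for exp(-2D) f terminates at order 4
exp(-2D) f = -(5/3)x^4 + (31/3)x^3 - (35/2)x^2 - (2/3)x + 46/3

the result is g(x) = -(5/3)x^4 + (31/3)x^3 - (35/2)x^2 - (2/3)x + 46/3


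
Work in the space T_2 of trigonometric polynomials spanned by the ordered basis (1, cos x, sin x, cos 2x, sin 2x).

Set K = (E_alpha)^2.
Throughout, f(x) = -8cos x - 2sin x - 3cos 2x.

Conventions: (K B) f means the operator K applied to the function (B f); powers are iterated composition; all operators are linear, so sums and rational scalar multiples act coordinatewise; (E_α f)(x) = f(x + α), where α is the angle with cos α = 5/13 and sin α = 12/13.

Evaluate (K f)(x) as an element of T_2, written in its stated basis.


E_alpha f = -(64/13)cos x + (86/13)sin x + (357/169)cos 2x + (360/169)sin 2x
E_alpha E_alpha f = (712/169)cos x + (1198/169)sin x + (717/28561)cos 2x - (85680/28561)sin 2x

g(x) = (712/169)cos x + (1198/169)sin x + (717/28561)cos 2x - (85680/28561)sin 2x


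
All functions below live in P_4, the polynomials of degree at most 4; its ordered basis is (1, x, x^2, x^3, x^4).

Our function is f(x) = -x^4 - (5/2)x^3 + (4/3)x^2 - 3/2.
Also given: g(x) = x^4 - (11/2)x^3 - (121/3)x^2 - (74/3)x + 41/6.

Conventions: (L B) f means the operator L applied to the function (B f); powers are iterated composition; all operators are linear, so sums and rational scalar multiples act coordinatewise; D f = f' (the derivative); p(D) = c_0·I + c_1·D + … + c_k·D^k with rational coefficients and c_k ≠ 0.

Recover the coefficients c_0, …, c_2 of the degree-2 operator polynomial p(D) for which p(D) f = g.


D^0 f = -x^4 - (5/2)x^3 + (4/3)x^2 - 3/2
D^1 f = -4x^3 - (15/2)x^2 + (8/3)x
D^2 f = -12x^2 - 15x + 8/3
matching coefficients of g against c_0 f + c_1 Df + … from the top degree down determines the c_i
solution: c_0 = -1, c_1 = 2, c_2 = 2

p(D) = -I + 2·D + 2·D^2, i.e. c_0 = -1, c_1 = 2, c_2 = 2


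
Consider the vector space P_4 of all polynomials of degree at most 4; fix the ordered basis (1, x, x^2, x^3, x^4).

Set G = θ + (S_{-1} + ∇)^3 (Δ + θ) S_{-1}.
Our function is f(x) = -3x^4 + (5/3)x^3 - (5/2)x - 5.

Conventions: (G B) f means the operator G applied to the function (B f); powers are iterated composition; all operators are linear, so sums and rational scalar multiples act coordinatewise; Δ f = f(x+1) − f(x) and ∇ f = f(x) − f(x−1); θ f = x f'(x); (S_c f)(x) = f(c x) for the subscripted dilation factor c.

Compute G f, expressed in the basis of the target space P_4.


the result is g(x) = -24x^4 - 26x^3 - 2x^2 - 115x + 130/3

θ f = -12x^4 + 5x^3 - (5/2)x
S_{-1} f = -3x^4 - (5/3)x^3 + (5/2)x - 5
Δ S_{-1} f = -12x^3 - 23x^2 - 17x - 13/6
θ S_{-1} f = -12x^4 - 5x^3 + (5/2)x
(Δ + θ) S_{-1} f = -12x^4 - 17x^3 - 23x^2 - (29/2)x - 13/6
S_{-1} (Δ + θ) S_{-1} f = -12x^4 + 17x^3 - 23x^2 + (29/2)x - 13/6
∇ (Δ + θ) S_{-1} f = -48x^3 + 21x^2 - 43x + 7/2
(S_{-1} + ∇) (Δ + θ) S_{-1} f = -12x^4 - 31x^3 - 2x^2 - (57/2)x + 4/3
S_{-1} (S_{-1} + ∇) (Δ + θ) S_{-1} f = -12x^4 + 31x^3 - 2x^2 + (57/2)x + 4/3
∇ (S_{-1} + ∇) (Δ + θ) S_{-1} f = -48x^3 - 21x^2 + 41x - 91/2
(S_{-1} + ∇) (S_{-1} + ∇) (Δ + θ) S_{-1} f = -12x^4 - 17x^3 - 23x^2 + (139/2)x - 265/6
S_{-1} (S_{-1} + ∇) (S_{-1} + ∇) (Δ + θ) S_{-1} f = -12x^4 + 17x^3 - 23x^2 - (139/2)x - 265/6
∇ (S_{-1} + ∇) (S_{-1} + ∇) (Δ + θ) S_{-1} f = -48x^3 + 21x^2 - 43x + 175/2
(S_{-1} + ∇) (S_{-1} + ∇) (S_{-1} + ∇) (Δ + θ) S_{-1} f = -12x^4 - 31x^3 - 2x^2 - (225/2)x + 130/3
(θ + (S_{-1} + ∇)^3 (Δ + θ) S_{-1}) f = -24x^4 - 26x^3 - 2x^2 - 115x + 130/3


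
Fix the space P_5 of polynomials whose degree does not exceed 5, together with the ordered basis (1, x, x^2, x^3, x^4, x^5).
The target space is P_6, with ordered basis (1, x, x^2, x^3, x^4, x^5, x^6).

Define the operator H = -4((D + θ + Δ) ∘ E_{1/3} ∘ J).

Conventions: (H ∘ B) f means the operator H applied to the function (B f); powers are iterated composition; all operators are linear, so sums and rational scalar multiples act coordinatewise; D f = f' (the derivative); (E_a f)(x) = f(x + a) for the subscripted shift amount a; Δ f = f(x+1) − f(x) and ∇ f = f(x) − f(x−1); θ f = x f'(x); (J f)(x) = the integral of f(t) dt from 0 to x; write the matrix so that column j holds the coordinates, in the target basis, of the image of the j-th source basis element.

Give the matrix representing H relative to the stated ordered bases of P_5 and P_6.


the matrix is [[-8, -14/3, -32/9, -89/27, -1384/405, -914/243]; [-4, -28/3, -88/9, -292/27, -1072/81, -4156/243]; [0, -4, -32/3, -46/3, -592/27, -2690/81]; [0, 0, -4, -12, -64/3, -1000/27]; [0, 0, 0, -4, -40/3, -250/9]; [0, 0, 0, 0, -4, -44/3]; [0, 0, 0, 0, 0, -4]] (rows listed top to bottom)

image of 1: -4x - 8
image of x: -4x^2 - (28/3)x - 14/3
image of x^2: -4x^3 - (32/3)x^2 - (88/9)x - 32/9
image of x^3: -4x^4 - 12x^3 - (46/3)x^2 - (292/27)x - 89/27
image of x^4: -4x^5 - (40/3)x^4 - (64/3)x^3 - (592/27)x^2 - (1072/81)x - 1384/405
image of x^5: -4x^6 - (44/3)x^5 - (250/9)x^4 - (1000/27)x^3 - (2690/81)x^2 - (4156/243)x - 914/243
each image's coordinates form column j of the matrix


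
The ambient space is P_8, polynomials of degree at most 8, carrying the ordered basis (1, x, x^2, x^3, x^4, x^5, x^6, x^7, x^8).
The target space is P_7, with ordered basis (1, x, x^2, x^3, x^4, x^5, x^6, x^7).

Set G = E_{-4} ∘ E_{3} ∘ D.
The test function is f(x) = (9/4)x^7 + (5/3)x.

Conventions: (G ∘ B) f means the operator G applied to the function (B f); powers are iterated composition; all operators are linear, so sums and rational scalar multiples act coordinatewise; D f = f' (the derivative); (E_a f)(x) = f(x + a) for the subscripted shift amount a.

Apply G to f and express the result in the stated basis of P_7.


D f = (63/4)x^6 + 5/3
E_{3} D f = (63/4)x^6 + (567/2)x^5 + (8505/4)x^4 + 8505x^3 + (76545/4)x^2 + (45927/2)x + 137801/12
E_{-4} E_{3} D f = (63/4)x^6 - (189/2)x^5 + (945/4)x^4 - 315x^3 + (945/4)x^2 - (189/2)x + 209/12

the image equals g(x) = (63/4)x^6 - (189/2)x^5 + (945/4)x^4 - 315x^3 + (945/4)x^2 - (189/2)x + 209/12
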